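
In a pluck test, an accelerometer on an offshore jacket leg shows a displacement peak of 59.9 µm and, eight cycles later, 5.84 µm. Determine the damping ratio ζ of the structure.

Logarithmic decrement δ = (1/n)·ln(x₀/x_n) = (1/8)·ln(59.9/5.84) = (1/8)·ln(10.26) = 0.2910.
ζ = δ/√(4π² + δ²) = 0.2910/√(39.48 + 0.0847) = 0.2910/6.290 = 0.04626.

0.0463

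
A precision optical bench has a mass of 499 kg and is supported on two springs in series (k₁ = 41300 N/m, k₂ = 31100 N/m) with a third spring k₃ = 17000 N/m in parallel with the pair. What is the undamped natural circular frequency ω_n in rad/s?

Series pair: k_s = k₁k₂/(k₁+k₂) = (41300)(31100)/(41300 + 31100) = 17740 N/m. In parallel with k₃: k_eq = 17740 + 17000 = 34740 N/m.
ω_n = √(k_eq/m) = √(34740/499) = √69.62 = 8.344 rad/s.

8.34 rad/s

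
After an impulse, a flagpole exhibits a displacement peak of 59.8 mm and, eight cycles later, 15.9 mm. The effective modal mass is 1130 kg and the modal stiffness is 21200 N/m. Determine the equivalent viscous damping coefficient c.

258 N·s/m

Logarithmic decrement δ = (1/n)·ln(x₀/x_n) = (1/8)·ln(59.8/15.9) = (1/8)·ln(3.761) = 0.1656.
ζ = δ/√(4π² + δ²) = 0.1656/√(39.48 + 0.0274) = 0.1656/6.285 = 0.02634.
c = ζ · 2√(km) = 0.02634 × 2√(21200 × 1130) = 0.02634 × 9789 = 257.9 N·s/m.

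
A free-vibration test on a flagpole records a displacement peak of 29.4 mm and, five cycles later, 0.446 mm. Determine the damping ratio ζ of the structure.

0.132

Logarithmic decrement δ = (1/n)·ln(x₀/x_n) = (1/5)·ln(29.4/0.446) = (1/5)·ln(65.92) = 0.8377.
ζ = δ/√(4π² + δ²) = 0.8377/√(39.48 + 0.702) = 0.8377/6.339 = 0.1322.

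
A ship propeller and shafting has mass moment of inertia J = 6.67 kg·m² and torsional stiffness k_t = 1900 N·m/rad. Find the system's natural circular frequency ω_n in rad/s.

ω_n = √(k_t/J) = √(1900/6.67) = √284.9 = 16.88 rad/s.

16.9 rad/s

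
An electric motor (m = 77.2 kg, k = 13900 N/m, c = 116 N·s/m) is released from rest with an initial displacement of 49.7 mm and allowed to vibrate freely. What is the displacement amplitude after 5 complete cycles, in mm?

8.54 mm

ζ = c/(2√(km)) = 116/(2√(13900 × 77.2)) = 116/2072 = 0.05599.
Logarithmic decrement δ = 2πζ/√(1 − ζ²) = 2π × 0.05599/√(1 − 0.00313) = 0.3523.
After n cycles, x_n/x₀ = e^(−nδ), so x_5 = 49.7 × e^(−5 × 0.3523) = 49.7 × 0.1717 = 8.536 mm.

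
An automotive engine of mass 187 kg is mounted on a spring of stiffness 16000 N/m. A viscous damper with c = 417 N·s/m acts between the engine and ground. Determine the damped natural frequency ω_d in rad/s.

9.18 rad/s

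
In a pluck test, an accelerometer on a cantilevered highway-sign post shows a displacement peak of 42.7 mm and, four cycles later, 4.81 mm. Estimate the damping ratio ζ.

0.0866

Logarithmic decrement δ = (1/n)·ln(x₀/x_n) = (1/4)·ln(42.7/4.81) = (1/4)·ln(8.877) = 0.5459.
ζ = δ/√(4π² + δ²) = 0.5459/√(39.48 + 0.298) = 0.5459/6.307 = 0.08655.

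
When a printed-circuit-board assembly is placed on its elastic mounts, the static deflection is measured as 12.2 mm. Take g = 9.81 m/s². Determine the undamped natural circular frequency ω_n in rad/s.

28.4 rad/s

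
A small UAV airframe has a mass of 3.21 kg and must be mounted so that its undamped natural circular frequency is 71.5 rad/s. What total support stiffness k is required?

k = m·ω_n² = 3.21 × 71.50² = 3.21 × 5112 = 16410 N/m.

16400 N/m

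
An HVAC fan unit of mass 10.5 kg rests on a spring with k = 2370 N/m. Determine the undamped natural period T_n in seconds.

0.418 s

ω_n = √(k/m) = √(2370/10.5) = √225.7 = 15.02 rad/s.
T_n = 2π/ω_n = 6.283/15.02 = 0.4182 s.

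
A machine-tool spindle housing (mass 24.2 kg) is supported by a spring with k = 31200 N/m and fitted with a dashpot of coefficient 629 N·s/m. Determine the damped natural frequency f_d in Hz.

5.33 Hz

ω_n = √(k/m) = √(31200/24.2) = 35.91 rad/s.
Critical damping c_c = 2√(k·m) = 2√(31200 × 24.2) = 1738 N·s/m, so ζ = c/c_c = 629/1738 = 0.3619.
ω_d = ω_n√(1 − ζ²) = 35.91 × √(1 − 0.131) = 33.47 rad/s.
f_d = ω_d/(2π) = 5.327 Hz.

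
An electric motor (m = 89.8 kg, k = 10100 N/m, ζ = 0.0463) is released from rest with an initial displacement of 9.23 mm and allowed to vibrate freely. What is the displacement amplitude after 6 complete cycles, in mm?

Logarithmic decrement δ = 2πζ/√(1 − ζ²) = 2π × 0.04630/√(1 − 0.00214) = 0.2912.
After n cycles, x_n/x₀ = e^(−nδ), so x_6 = 9.23 × e^(−6 × 0.2912) = 9.23 × 0.1742 = 1.608 mm.

1.61 mm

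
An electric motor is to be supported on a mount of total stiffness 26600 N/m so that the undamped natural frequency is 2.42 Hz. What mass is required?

ω_n = 2πf_n = 2π × 2.42 = 15.21 rad/s.
m = k/ω_n² = 26600/15.21² = 26600/231.2 = 115.1 kg.

115 kg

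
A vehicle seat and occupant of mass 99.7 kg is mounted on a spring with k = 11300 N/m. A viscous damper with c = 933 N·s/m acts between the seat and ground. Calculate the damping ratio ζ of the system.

0.440

ω_n = √(k/m) = √(11300/99.7) = 10.65 rad/s.
Critical damping c_c = 2√(k·m) = 2√(11300 × 99.7) = 2123 N·s/m, so ζ = c/c_c = 933/2123 = 0.4395.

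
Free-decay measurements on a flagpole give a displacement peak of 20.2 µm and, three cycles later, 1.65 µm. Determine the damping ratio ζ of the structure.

0.132

Logarithmic decrement δ = (1/n)·ln(x₀/x_n) = (1/3)·ln(20.2/1.65) = (1/3)·ln(12.24) = 0.8350.
ζ = δ/√(4π² + δ²) = 0.8350/√(39.48 + 0.697) = 0.8350/6.338 = 0.1317.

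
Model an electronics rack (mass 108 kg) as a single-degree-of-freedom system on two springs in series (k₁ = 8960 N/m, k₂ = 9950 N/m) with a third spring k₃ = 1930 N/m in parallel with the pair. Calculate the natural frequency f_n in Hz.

Series pair: k_s = k₁k₂/(k₁+k₂) = (8960)(9950)/(8960 + 9950) = 4715 N/m. In parallel with k₃: k_eq = 4715 + 1930 = 6645 N/m.
ω_n = √(k_eq/m) = √(6645/108) = √61.52 = 7.844 rad/s.
f_n = ω_n/(2π) = 7.844/6.283 = 1.248 Hz.

1.25 Hz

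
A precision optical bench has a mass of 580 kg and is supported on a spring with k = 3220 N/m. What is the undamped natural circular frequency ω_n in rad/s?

2.36 rad/s

ω_n = √(k/m) = √(3220/580) = √5.552 = 2.356 rad/s.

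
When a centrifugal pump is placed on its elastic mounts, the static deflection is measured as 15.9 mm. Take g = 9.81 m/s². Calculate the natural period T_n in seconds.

ω_n = √(g/δ_st) = √(9.81/0.0159) = √617.0 = 24.84 rad/s.
T_n = 2π/ω_n = 6.283/24.84 = 0.2530 s.

0.253 s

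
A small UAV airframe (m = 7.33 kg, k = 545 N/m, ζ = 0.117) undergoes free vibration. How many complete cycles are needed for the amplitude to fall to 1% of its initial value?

Logarithmic decrement δ = 2πζ/√(1 − ζ²) = 2π × 0.1170/√(1 − 0.0137) = 0.7402.
x_n/x₀ = e^(−nδ) ≤ 0.01; take ln: n ≥ ln(1/0.01)/δ = 4.605/0.7402 = 6.221.
So 7 complete cycles are required.

7 cycles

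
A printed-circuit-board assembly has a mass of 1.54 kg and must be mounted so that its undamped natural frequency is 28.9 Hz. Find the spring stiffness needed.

50800 N/m

ω_n = 2πf_n = 2π × 28.9 = 181.6 rad/s.
k = m·ω_n² = 1.54 × 181.6² = 1.54 × 32970 = 50780 N/m.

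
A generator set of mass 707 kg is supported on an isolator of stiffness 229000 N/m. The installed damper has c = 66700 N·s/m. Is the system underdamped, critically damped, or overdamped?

overdamped

c_c = 2√(k·m) = 25450 N·s/m; ζ = c/c_c = 66700/25450 = 2.62.
Since ζ > 1 the system is overdamped.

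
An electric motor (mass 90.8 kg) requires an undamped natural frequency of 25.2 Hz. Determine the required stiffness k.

ω_n = 2πf_n = 2π × 25.2 = 158.3 rad/s.
k = m·ω_n² = 90.8 × 158.3² = 90.8 × 25070 = 2276000 N/m.

2280000 N/m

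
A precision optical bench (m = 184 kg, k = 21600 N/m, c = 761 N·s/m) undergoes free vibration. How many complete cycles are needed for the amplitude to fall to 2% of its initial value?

ζ = c/(2√(km)) = 761/(2√(21600 × 184)) = 761/3987 = 0.1909.
Logarithmic decrement δ = 2πζ/√(1 − ζ²) = 2π × 0.1909/√(1 − 0.0364) = 1.222.
x_n/x₀ = e^(−nδ) ≤ 0.02; take ln: n ≥ ln(1/0.02)/δ = 3.912/1.222 = 3.202.
So 4 complete cycles are required.

4 cycles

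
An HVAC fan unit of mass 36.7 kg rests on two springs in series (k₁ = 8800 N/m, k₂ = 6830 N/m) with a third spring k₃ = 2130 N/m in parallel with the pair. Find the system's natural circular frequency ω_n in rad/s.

Series pair: k_s = k₁k₂/(k₁+k₂) = (8800)(6830)/(8800 + 6830) = 3845 N/m. In parallel with k₃: k_eq = 3845 + 2130 = 5975 N/m.
ω_n = √(k_eq/m) = √(5975/36.7) = √162.8 = 12.76 rad/s.

12.8 rad/s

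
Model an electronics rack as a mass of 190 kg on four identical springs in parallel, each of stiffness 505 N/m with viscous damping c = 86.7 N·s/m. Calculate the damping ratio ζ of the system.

Parallel springs add: k_eq = 4 × 505 = 2020 N/m.
ω_n = √(k_eq/m) = √(2020/190) = 3.261 rad/s.
Critical damping c_c = 2√(k_eq·m) = 2√(2020 × 190) = 1239 N·s/m, so ζ = c/c_c = 86.7/1239 = 0.06997.

0.0700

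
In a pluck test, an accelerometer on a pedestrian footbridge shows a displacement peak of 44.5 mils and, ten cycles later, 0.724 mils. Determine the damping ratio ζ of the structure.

0.0654

Logarithmic decrement δ = (1/n)·ln(x₀/x_n) = (1/10)·ln(44.5/0.724) = (1/10)·ln(61.46) = 0.4118.
ζ = δ/√(4π² + δ²) = 0.4118/√(39.48 + 0.170) = 0.4118/6.297 = 0.06541.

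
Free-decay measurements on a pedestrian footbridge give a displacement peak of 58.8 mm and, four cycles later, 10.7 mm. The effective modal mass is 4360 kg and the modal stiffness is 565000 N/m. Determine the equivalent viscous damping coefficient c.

6710 N·s/m

Logarithmic decrement δ = (1/n)·ln(x₀/x_n) = (1/4)·ln(58.8/10.7) = (1/4)·ln(5.495) = 0.4260.
ζ = δ/√(4π² + δ²) = 0.4260/√(39.48 + 0.181) = 0.4260/6.298 = 0.06764.
c = ζ · 2√(km) = 0.06764 × 2√(565000 × 4360) = 0.06764 × 99270 = 6714 N·s/m.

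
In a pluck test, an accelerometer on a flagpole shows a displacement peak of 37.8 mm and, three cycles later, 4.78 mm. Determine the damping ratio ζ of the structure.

Logarithmic decrement δ = (1/n)·ln(x₀/x_n) = (1/3)·ln(37.8/4.78) = (1/3)·ln(7.908) = 0.6893.
ζ = δ/√(4π² + δ²) = 0.6893/√(39.48 + 0.475) = 0.6893/6.321 = 0.1090.

0.109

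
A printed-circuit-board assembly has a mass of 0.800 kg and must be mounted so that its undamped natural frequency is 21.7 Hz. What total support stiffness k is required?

14900 N/m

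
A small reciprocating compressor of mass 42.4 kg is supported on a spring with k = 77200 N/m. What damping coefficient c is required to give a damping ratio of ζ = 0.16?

c_c = 2√(k·m) = 2√(77200 × 42.4) = 3618 N·s/m.
c = ζ·c_c = 0.16 × 3618 = 579.0 N·s/m.

579 N·s/m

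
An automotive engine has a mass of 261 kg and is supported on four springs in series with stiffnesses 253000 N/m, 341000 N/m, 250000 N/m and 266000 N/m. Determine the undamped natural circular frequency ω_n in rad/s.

16.2 rad/s

Series springs: 1/k_eq = 1/253000 + 1/341000 + 1/250000 + 1/266000 = 1.464×10^-5, so k_eq = 68280 N/m.
ω_n = √(k_eq/m) = √(68280/261) = √261.6 = 16.17 rad/s.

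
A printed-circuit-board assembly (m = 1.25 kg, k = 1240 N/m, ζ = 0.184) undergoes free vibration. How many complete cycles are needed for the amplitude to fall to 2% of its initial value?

Logarithmic decrement δ = 2πζ/√(1 − ζ²) = 2π × 0.1840/√(1 − 0.0339) = 1.176.
x_n/x₀ = e^(−nδ) ≤ 0.02; take ln: n ≥ ln(1/0.02)/δ = 3.912/1.176 = 3.326.
So 4 complete cycles are required.

4 cycles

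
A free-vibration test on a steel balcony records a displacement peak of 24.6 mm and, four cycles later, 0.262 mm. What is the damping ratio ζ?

0.178

Logarithmic decrement δ = (1/n)·ln(x₀/x_n) = (1/4)·ln(24.6/0.262) = (1/4)·ln(93.89) = 1.136.
ζ = δ/√(4π² + δ²) = 1.136/√(39.48 + 1.29) = 1.136/6.385 = 0.1778.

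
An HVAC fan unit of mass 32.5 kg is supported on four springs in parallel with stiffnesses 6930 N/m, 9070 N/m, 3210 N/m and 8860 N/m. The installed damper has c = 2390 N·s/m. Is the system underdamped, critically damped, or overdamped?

overdamped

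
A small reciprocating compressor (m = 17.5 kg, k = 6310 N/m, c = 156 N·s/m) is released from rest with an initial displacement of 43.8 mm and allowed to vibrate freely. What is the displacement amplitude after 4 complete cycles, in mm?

0.101 mm

ζ = c/(2√(km)) = 156/(2√(6310 × 17.5)) = 156/664.6 = 0.2347.
Logarithmic decrement δ = 2πζ/√(1 − ζ²) = 2π × 0.2347/√(1 − 0.0551) = 1.517.
After n cycles, x_n/x₀ = e^(−nδ), so x_4 = 43.8 × e^(−4 × 1.517) = 43.8 × 0.002314 = 0.1013 mm.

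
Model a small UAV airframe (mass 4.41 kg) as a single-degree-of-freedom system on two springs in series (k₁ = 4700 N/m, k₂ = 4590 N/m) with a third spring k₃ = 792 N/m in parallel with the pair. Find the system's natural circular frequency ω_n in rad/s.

26.6 rad/s

Series pair: k_s = k₁k₂/(k₁+k₂) = (4700)(4590)/(4700 + 4590) = 2322 N/m. In parallel with k₃: k_eq = 2322 + 792 = 3114 N/m.
ω_n = √(k_eq/m) = √(3114/4.41) = √706.2 = 26.57 rad/s.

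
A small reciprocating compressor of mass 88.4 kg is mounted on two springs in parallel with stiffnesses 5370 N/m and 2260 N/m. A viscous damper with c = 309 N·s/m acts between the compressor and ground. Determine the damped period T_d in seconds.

Parallel springs add: k_eq = 5370 + 2260 = 7630 N/m.
ω_n = √(k_eq/m) = √(7630/88.4) = 9.290 rad/s.
Critical damping c_c = 2√(k_eq·m) = 2√(7630 × 88.4) = 1643 N·s/m, so ζ = c/c_c = 309/1643 = 0.1881.
ω_d = ω_n√(1 − ζ²) = 9.290 × √(1 − 0.0354) = 9.125 rad/s.
T_d = 2π/ω_d = 0.6886 s.

0.689 s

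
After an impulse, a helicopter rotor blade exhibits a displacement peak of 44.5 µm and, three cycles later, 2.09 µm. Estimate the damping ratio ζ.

Logarithmic decrement δ = (1/n)·ln(x₀/x_n) = (1/3)·ln(44.5/2.09) = (1/3)·ln(21.29) = 1.019.
ζ = δ/√(4π² + δ²) = 1.019/√(39.48 + 1.04) = 1.019/6.365 = 0.1602.

0.160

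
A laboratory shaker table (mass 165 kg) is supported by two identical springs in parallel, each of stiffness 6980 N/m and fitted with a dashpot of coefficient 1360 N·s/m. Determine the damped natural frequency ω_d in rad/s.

8.22 rad/s

Parallel springs add: k_eq = 2 × 6980 = 13960 N/m.
ω_n = √(k_eq/m) = √(13960/165) = 9.198 rad/s.
Critical damping c_c = 2√(k_eq·m) = 2√(13960 × 165) = 3035 N·s/m, so ζ = c/c_c = 1360/3035 = 0.4480.
ω_d = ω_n√(1 − ζ²) = 9.198 × √(1 − 0.201) = 8.223 rad/s.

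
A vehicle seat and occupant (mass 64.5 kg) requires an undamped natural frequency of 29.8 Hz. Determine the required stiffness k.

ω_n = 2πf_n = 2π × 29.8 = 187.2 rad/s.
k = m·ω_n² = 64.5 × 187.2² = 64.5 × 35060 = 2261000 N/m.

2260000 N/m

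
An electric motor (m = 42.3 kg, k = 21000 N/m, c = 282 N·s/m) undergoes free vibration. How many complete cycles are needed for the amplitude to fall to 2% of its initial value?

ζ = c/(2√(km)) = 282/(2√(21000 × 42.3)) = 282/1885 = 0.1496.
Logarithmic decrement δ = 2πζ/√(1 − ζ²) = 2π × 0.1496/√(1 − 0.0224) = 0.9507.
x_n/x₀ = e^(−nδ) ≤ 0.02; take ln: n ≥ ln(1/0.02)/δ = 3.912/0.9507 = 4.115.
So 5 complete cycles are required.

5 cycles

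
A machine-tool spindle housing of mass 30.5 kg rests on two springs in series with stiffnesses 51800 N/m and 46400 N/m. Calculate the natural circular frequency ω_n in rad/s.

Series springs: 1/k_eq = 1/51800 + 1/46400 = 4.086×10^-5, so k_eq = 24480 N/m.
ω_n = √(k_eq/m) = √(24480/30.5) = √802.5 = 28.33 rad/s.

28.3 rad/s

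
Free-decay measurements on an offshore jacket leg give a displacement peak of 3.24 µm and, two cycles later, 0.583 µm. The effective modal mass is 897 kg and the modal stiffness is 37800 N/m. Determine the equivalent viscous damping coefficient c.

1570 N·s/m

Logarithmic decrement δ = (1/n)·ln(x₀/x_n) = (1/2)·ln(3.24/0.583) = (1/2)·ln(5.557) = 0.8576.
ζ = δ/√(4π² + δ²) = 0.8576/√(39.48 + 0.735) = 0.8576/6.341 = 0.1352.
c = ζ · 2√(km) = 0.1352 × 2√(37800 × 897) = 0.1352 × 11650 = 1575 N·s/m.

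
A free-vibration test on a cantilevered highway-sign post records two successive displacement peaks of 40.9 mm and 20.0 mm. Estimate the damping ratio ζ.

0.113

Logarithmic decrement δ = (1/n)·ln(x₀/x_n) = (1/1)·ln(40.9/20.0) = (1/1)·ln(2.045) = 0.7154.
ζ = δ/√(4π² + δ²) = 0.7154/√(39.48 + 0.512) = 0.7154/6.324 = 0.1131.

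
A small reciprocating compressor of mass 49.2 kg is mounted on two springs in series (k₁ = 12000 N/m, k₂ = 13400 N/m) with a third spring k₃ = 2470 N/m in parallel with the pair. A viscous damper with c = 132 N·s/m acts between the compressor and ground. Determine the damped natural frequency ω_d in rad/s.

13.3 rad/s

Series pair: k_s = k₁k₂/(k₁+k₂) = (12000)(13400)/(12000 + 13400) = 6331 N/m. In parallel with k₃: k_eq = 6331 + 2470 = 8801 N/m.
ω_n = √(k_eq/m) = √(8801/49.2) = 13.37 rad/s.
Critical damping c_c = 2√(k_eq·m) = 2√(8801 × 49.2) = 1316 N·s/m, so ζ = c/c_c = 132/1316 = 0.1003.
ω_d = ω_n√(1 − ζ²) = 13.37 × √(1 − 0.0101) = 13.31 rad/s.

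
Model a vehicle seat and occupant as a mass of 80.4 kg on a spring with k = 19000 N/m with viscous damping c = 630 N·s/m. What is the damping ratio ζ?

0.255

ω_n = √(k/m) = √(19000/80.4) = 15.37 rad/s.
Critical damping c_c = 2√(k·m) = 2√(19000 × 80.4) = 2472 N·s/m, so ζ = c/c_c = 630/2472 = 0.2549.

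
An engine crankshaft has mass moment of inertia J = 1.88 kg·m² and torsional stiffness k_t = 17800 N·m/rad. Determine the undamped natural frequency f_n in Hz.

ω_n = √(k_t/J) = √(17800/1.88) = √9468 = 97.30 rad/s.
f_n = ω_n/(2π) = 97.30/6.283 = 15.49 Hz.

15.5 Hz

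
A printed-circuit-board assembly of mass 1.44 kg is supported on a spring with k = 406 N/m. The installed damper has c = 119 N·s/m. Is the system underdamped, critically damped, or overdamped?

overdamped

c_c = 2√(k·m) = 48.36 N·s/m; ζ = c/c_c = 119/48.36 = 2.46.
Since ζ > 1 the system is overdamped.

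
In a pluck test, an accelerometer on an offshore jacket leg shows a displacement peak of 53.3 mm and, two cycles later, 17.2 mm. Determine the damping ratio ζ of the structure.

0.0896

Logarithmic decrement δ = (1/n)·ln(x₀/x_n) = (1/2)·ln(53.3/17.2) = (1/2)·ln(3.099) = 0.5655.
ζ = δ/√(4π² + δ²) = 0.5655/√(39.48 + 0.320) = 0.5655/6.309 = 0.08964.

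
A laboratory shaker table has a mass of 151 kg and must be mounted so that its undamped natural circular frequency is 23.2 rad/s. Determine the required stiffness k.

81300 N/m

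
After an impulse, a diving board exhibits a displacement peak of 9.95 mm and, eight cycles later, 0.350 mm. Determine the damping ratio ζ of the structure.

0.0664

Logarithmic decrement δ = (1/n)·ln(x₀/x_n) = (1/8)·ln(9.95/0.350) = (1/8)·ln(28.43) = 0.4184.
ζ = δ/√(4π² + δ²) = 0.4184/√(39.48 + 0.175) = 0.4184/6.297 = 0.06645.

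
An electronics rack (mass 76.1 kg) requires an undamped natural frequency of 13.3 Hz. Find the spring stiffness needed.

ω_n = 2πf_n = 2π × 13.3 = 83.57 rad/s.
k = m·ω_n² = 76.1 × 83.57² = 76.1 × 6983 = 531400 N/m.

531000 N/m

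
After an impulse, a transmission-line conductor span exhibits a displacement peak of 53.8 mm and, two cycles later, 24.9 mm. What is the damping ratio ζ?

Logarithmic decrement δ = (1/n)·ln(x₀/x_n) = (1/2)·ln(53.8/24.9) = (1/2)·ln(2.161) = 0.3852.
ζ = δ/√(4π² + δ²) = 0.3852/√(39.48 + 0.148) = 0.3852/6.295 = 0.06119.

0.0612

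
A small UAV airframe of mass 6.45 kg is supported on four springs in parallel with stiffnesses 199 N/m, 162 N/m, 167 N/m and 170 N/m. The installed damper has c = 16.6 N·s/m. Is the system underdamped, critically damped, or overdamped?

underdamped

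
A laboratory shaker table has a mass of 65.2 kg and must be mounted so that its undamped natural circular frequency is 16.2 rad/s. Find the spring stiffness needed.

17100 N/m

k = m·ω_n² = 65.2 × 16.20² = 65.2 × 262.4 = 17110 N/m.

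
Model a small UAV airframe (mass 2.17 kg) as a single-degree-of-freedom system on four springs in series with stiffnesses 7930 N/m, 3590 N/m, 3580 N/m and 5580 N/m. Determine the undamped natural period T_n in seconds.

0.272 s

Series springs: 1/k_eq = 1/7930 + 1/3590 + 1/3580 + 1/5580 = 0.0008632, so k_eq = 1158 N/m.
ω_n = √(k_eq/m) = √(1158/2.17) = √533.9 = 23.11 rad/s.
T_n = 2π/ω_n = 6.283/23.11 = 0.2719 s.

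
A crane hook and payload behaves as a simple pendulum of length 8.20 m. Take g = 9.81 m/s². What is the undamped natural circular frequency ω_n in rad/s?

1.09 rad/s

For a simple pendulum ω_n = √(g/L) = √(9.81/8.20) = √1.196 = 1.094 rad/s.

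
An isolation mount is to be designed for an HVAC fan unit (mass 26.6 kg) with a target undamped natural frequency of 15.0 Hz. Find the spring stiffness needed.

ω_n = 2πf_n = 2π × 15.0 = 94.25 rad/s.
k = m·ω_n² = 26.6 × 94.25² = 26.6 × 8883 = 236300 N/m.

236000 N/m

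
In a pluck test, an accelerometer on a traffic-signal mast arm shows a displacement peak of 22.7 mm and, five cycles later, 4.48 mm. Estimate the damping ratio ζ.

0.0516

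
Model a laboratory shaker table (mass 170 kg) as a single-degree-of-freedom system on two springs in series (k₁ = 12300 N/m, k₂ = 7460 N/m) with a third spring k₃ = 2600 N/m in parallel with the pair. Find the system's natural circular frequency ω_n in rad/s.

6.53 rad/s

Series pair: k_s = k₁k₂/(k₁+k₂) = (12300)(7460)/(12300 + 7460) = 4644 N/m. In parallel with k₃: k_eq = 4644 + 2600 = 7244 N/m.
ω_n = √(k_eq/m) = √(7244/170) = √42.61 = 6.528 rad/s.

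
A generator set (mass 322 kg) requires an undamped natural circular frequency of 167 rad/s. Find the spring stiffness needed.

8980000 N/m

k = m·ω_n² = 322 × 167.0² = 322 × 27890 = 8980000 N/m.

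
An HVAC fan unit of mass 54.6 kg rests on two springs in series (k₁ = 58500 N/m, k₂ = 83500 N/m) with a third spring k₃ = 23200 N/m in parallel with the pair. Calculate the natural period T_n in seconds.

0.193 s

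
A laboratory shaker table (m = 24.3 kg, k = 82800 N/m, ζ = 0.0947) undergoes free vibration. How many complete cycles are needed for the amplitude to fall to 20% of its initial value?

Logarithmic decrement δ = 2πζ/√(1 − ζ²) = 2π × 0.09470/√(1 − 0.00897) = 0.5977.
x_n/x₀ = e^(−nδ) ≤ 0.2; take ln: n ≥ ln(1/0.2)/δ = 1.609/0.5977 = 2.693.
So 3 complete cycles are required.

3 cycles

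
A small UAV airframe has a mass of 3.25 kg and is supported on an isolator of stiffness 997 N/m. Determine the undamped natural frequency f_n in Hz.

2.79 Hz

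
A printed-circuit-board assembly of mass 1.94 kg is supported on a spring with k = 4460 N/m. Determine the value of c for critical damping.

186 N·s/m

c_c = 2√(k·m) = 2√(4460 × 1.94) = 2 × 93.02 = 186.0 N·s/m.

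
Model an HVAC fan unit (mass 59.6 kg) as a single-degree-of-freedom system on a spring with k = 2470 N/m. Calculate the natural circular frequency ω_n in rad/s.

6.44 rad/s

ω_n = √(k/m) = √(2470/59.6) = √41.44 = 6.438 rad/s.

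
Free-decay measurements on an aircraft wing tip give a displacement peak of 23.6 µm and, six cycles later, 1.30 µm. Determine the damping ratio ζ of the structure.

Logarithmic decrement δ = (1/n)·ln(x₀/x_n) = (1/6)·ln(23.6/1.30) = (1/6)·ln(18.15) = 0.4831.
ζ = δ/√(4π² + δ²) = 0.4831/√(39.48 + 0.233) = 0.4831/6.302 = 0.07667.

0.0767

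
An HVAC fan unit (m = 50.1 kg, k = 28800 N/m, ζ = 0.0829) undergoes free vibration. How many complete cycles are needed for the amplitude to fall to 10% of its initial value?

Logarithmic decrement δ = 2πζ/√(1 − ζ²) = 2π × 0.08290/√(1 − 0.00687) = 0.5227.
x_n/x₀ = e^(−nδ) ≤ 0.1; take ln: n ≥ ln(1/0.1)/δ = 2.303/0.5227 = 4.405.
So 5 complete cycles are required.

5 cycles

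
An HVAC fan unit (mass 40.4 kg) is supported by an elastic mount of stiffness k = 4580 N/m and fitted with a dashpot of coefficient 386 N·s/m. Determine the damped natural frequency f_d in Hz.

1.51 Hz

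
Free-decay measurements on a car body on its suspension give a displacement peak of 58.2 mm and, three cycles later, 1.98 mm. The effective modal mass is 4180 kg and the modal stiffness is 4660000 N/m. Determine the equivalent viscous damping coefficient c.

49300 N·s/m

Logarithmic decrement δ = (1/n)·ln(x₀/x_n) = (1/3)·ln(58.2/1.98) = (1/3)·ln(29.39) = 1.127.
ζ = δ/√(4π² + δ²) = 1.127/√(39.48 + 1.27) = 1.127/6.383 = 0.1765.
c = ζ · 2√(km) = 0.1765 × 2√(4660000 × 4180) = 0.1765 × 279100 = 49280 N·s/m.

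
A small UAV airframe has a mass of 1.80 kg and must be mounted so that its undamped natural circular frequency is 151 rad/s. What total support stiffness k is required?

k = m·ω_n² = 1.80 × 151.0² = 1.80 × 22800 = 41040 N/m.

41000 N/m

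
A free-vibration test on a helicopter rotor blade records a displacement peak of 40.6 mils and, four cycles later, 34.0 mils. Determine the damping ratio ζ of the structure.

0.00706

Logarithmic decrement δ = (1/n)·ln(x₀/x_n) = (1/4)·ln(40.6/34.0) = (1/4)·ln(1.194) = 0.04435.
ζ = δ/√(4π² + δ²) = 0.04435/√(39.48 + 0.00197) = 0.04435/6.283 = 0.007059.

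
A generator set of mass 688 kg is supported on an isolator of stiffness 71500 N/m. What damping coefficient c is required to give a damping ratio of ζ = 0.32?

4490 N·s/m

c_c = 2√(k·m) = 2√(71500 × 688) = 14030 N·s/m.
c = ζ·c_c = 0.32 × 14030 = 4489 N·s/m.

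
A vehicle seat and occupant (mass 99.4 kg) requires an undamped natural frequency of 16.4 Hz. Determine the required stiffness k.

1060000 N/m

ω_n = 2πf_n = 2π × 16.4 = 103.0 rad/s.
k = m·ω_n² = 99.4 × 103.0² = 99.4 × 10620 = 1055000 N/m.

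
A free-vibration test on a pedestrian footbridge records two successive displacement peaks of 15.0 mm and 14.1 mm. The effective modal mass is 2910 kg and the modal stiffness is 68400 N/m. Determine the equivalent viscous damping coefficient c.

278 N·s/m

Logarithmic decrement δ = (1/n)·ln(x₀/x_n) = (1/1)·ln(15.0/14.1) = (1/1)·ln(1.064) = 0.06188.
ζ = δ/√(4π² + δ²) = 0.06188/√(39.48 + 0.00383) = 0.06188/6.283 = 0.009847.
c = ζ · 2√(km) = 0.009847 × 2√(68400 × 2910) = 0.009847 × 28220 = 277.9 N·s/m.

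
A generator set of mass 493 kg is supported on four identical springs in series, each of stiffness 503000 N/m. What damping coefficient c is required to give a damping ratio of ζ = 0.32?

5040 N·s/m

Series springs: 1/k_eq = 4/503000, so k_eq = 503000/4 = 125800 N/m.
c_c = 2√(k_eq·m) = 2√(125800 × 493) = 15750 N·s/m.
c = ζ·c_c = 0.32 × 15750 = 5039 N·s/m.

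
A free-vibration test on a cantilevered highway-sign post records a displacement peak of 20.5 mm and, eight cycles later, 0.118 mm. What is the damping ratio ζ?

0.102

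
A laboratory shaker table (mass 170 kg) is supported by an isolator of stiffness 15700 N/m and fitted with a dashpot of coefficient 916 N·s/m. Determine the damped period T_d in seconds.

ω_n = √(k/m) = √(15700/170) = 9.610 rad/s.
Critical damping c_c = 2√(k·m) = 2√(15700 × 170) = 3267 N·s/m, so ζ = c/c_c = 916/3267 = 0.2803.
ω_d = ω_n√(1 − ζ²) = 9.610 × √(1 − 0.0786) = 9.225 rad/s.
T_d = 2π/ω_d = 0.6811 s.

0.681 s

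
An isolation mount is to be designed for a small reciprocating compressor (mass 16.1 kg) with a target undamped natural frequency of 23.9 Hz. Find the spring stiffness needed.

363000 N/m

ω_n = 2πf_n = 2π × 23.9 = 150.2 rad/s.
k = m·ω_n² = 16.1 × 150.2² = 16.1 × 22550 = 363100 N/m.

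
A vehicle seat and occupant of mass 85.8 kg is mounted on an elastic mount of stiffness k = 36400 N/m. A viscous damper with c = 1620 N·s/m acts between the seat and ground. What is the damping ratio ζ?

0.458

ω_n = √(k/m) = √(36400/85.8) = 20.60 rad/s.
Critical damping c_c = 2√(k·m) = 2√(36400 × 85.8) = 3534 N·s/m, so ζ = c/c_c = 1620/3534 = 0.4583.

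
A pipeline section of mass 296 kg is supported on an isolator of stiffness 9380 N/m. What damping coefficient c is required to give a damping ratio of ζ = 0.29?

c_c = 2√(k·m) = 2√(9380 × 296) = 3333 N·s/m.
c = ζ·c_c = 0.29 × 3333 = 966.4 N·s/m.

966 N·s/m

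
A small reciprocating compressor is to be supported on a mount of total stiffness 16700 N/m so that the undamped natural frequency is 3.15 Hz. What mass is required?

ω_n = 2πf_n = 2π × 3.15 = 19.79 rad/s.
m = k/ω_n² = 16700/19.79² = 16700/391.7 = 42.63 kg.

42.6 kg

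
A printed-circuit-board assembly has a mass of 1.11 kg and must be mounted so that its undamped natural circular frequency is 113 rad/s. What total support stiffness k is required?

k = m·ω_n² = 1.11 × 113.0² = 1.11 × 12770 = 14170 N/m.

14200 N/m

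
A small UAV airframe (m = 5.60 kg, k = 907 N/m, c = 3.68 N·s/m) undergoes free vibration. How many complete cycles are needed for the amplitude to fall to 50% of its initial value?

ζ = c/(2√(km)) = 3.68/(2√(907 × 5.60)) = 3.68/142.5 = 0.02582.
Logarithmic decrement δ = 2πζ/√(1 − ζ²) = 2π × 0.02582/√(1 − 0.000667) = 0.1623.
x_n/x₀ = e^(−nδ) ≤ 0.5; take ln: n ≥ ln(1/0.5)/δ = 0.6931/0.1623 = 4.272.
So 5 complete cycles are required.

5 cycles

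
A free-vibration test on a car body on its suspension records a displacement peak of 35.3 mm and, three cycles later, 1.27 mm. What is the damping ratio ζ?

Logarithmic decrement δ = (1/n)·ln(x₀/x_n) = (1/3)·ln(35.3/1.27) = (1/3)·ln(27.80) = 1.108.
ζ = δ/√(4π² + δ²) = 1.108/√(39.48 + 1.23) = 1.108/6.380 = 0.1737.

0.174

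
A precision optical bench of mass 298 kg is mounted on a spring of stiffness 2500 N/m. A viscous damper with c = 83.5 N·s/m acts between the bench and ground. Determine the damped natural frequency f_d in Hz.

0.460 Hz

ω_n = √(k/m) = √(2500/298) = 2.896 rad/s.
Critical damping c_c = 2√(k·m) = 2√(2500 × 298) = 1726 N·s/m, so ζ = c/c_c = 83.5/1726 = 0.04837.
ω_d = ω_n√(1 − ζ²) = 2.896 × √(1 − 0.00234) = 2.893 rad/s.
f_d = ω_d/(2π) = 0.4604 Hz.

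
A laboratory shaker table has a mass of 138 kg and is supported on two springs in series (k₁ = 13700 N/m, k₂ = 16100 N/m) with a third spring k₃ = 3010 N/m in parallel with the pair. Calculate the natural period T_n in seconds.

0.723 s

Series pair: k_s = k₁k₂/(k₁+k₂) = (13700)(16100)/(13700 + 16100) = 7402 N/m. In parallel with k₃: k_eq = 7402 + 3010 = 10410 N/m.
ω_n = √(k_eq/m) = √(10410/138) = √75.45 = 8.686 rad/s.
T_n = 2π/ω_n = 6.283/8.686 = 0.7234 s.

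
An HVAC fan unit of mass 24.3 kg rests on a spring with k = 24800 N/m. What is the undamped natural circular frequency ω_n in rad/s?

31.9 rad/s

ω_n = √(k/m) = √(24800/24.3) = √1021 = 31.95 rad/s.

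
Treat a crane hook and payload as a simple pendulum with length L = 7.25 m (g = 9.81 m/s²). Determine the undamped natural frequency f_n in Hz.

For a simple pendulum ω_n = √(g/L) = √(9.81/7.25) = √1.353 = 1.163 rad/s.
f_n = ω_n/(2π) = 1.163/6.283 = 0.1851 Hz.

0.185 Hz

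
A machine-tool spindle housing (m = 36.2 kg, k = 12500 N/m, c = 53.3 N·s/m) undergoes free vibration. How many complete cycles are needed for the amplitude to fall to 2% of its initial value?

16 cycles

ζ = c/(2√(km)) = 53.3/(2√(12500 × 36.2)) = 53.3/1345 = 0.03962.
Logarithmic decrement δ = 2πζ/√(1 − ζ²) = 2π × 0.03962/√(1 − 0.00157) = 0.2491.
x_n/x₀ = e^(−nδ) ≤ 0.02; take ln: n ≥ ln(1/0.02)/δ = 3.912/0.2491 = 15.70.
So 16 complete cycles are required.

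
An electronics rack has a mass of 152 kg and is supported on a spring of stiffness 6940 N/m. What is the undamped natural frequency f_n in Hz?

1.08 Hz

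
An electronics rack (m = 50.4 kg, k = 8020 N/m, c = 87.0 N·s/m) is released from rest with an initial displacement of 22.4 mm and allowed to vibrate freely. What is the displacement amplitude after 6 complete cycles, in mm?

ζ = c/(2√(km)) = 87.0/(2√(8020 × 50.4)) = 87.0/1272 = 0.06842.
Logarithmic decrement δ = 2πζ/√(1 − ζ²) = 2π × 0.06842/√(1 − 0.00468) = 0.4309.
After n cycles, x_n/x₀ = e^(−nδ), so x_6 = 22.4 × e^(−6 × 0.4309) = 22.4 × 0.07536 = 1.688 mm.

1.69 mm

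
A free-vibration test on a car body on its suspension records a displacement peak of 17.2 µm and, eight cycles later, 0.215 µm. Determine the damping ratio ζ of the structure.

0.0868

Logarithmic decrement δ = (1/n)·ln(x₀/x_n) = (1/8)·ln(17.2/0.215) = (1/8)·ln(80.00) = 0.5478.
ζ = δ/√(4π² + δ²) = 0.5478/√(39.48 + 0.300) = 0.5478/6.307 = 0.08685.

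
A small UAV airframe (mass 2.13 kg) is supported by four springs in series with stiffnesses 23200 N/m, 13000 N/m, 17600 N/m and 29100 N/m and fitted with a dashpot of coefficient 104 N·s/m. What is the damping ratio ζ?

Series springs: 1/k_eq = 1/23200 + 1/13000 + 1/17600 + 1/29100 = 0.0002112, so k_eq = 4735 N/m.
ω_n = √(k_eq/m) = √(4735/2.13) = 47.15 rad/s.
Critical damping c_c = 2√(k_eq·m) = 2√(4735 × 2.13) = 200.8 N·s/m, so ζ = c/c_c = 104/200.8 = 0.5178.

0.518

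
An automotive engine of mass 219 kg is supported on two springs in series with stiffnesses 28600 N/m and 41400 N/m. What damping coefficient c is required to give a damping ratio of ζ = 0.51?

Series springs: 1/k_eq = 1/28600 + 1/41400 = 5.912×10^-5, so k_eq = 16910 N/m.
c_c = 2√(k_eq·m) = 2√(16910 × 219) = 3849 N·s/m.
c = ζ·c_c = 0.51 × 3849 = 1963 N·s/m.

1960 N·s/m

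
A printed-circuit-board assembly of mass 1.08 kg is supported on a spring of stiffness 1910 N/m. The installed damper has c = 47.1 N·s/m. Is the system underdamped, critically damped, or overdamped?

c_c = 2√(k·m) = 90.84 N·s/m; ζ = c/c_c = 47.1/90.84 = 0.519.
Since ζ < 1 the system is underdamped.

underdamped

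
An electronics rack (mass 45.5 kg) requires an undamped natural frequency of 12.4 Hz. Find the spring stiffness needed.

ω_n = 2πf_n = 2π × 12.4 = 77.91 rad/s.
k = m·ω_n² = 45.5 × 77.91² = 45.5 × 6070 = 276200 N/m.

276000 N/m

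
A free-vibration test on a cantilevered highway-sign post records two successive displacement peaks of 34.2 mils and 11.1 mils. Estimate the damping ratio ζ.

0.176

Logarithmic decrement δ = (1/n)·ln(x₀/x_n) = (1/1)·ln(34.2/11.1) = (1/1)·ln(3.081) = 1.125.
ζ = δ/√(4π² + δ²) = 1.125/√(39.48 + 1.27) = 1.125/6.383 = 0.1763.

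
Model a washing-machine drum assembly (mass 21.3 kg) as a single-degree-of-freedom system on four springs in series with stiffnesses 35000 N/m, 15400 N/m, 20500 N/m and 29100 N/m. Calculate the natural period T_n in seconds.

Series springs: 1/k_eq = 1/35000 + 1/15400 + 1/20500 + 1/29100 = 0.0001767, so k_eq = 5661 N/m.
ω_n = √(k_eq/m) = √(5661/21.3) = √265.8 = 16.30 rad/s.
T_n = 2π/ω_n = 6.283/16.30 = 0.3854 s.

0.385 s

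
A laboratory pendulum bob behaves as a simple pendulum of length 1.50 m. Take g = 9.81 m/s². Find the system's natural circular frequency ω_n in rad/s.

2.56 rad/s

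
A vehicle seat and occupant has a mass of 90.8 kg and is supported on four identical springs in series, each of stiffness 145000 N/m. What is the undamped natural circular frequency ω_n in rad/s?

Series springs: 1/k_eq = 4/145000, so k_eq = 145000/4 = 36250 N/m.
ω_n = √(k_eq/m) = √(36250/90.8) = √399.2 = 19.98 rad/s.

20.0 rad/s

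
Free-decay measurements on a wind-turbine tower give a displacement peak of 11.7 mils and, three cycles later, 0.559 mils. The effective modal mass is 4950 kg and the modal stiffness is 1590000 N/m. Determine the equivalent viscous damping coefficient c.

Logarithmic decrement δ = (1/n)·ln(x₀/x_n) = (1/3)·ln(11.7/0.559) = (1/3)·ln(20.93) = 1.014.
ζ = δ/√(4π² + δ²) = 1.014/√(39.48 + 1.03) = 1.014/6.364 = 0.1593.
c = ζ · 2√(km) = 0.1593 × 2√(1590000 × 4950) = 0.1593 × 177400 = 28260 N·s/m.

28300 N·s/m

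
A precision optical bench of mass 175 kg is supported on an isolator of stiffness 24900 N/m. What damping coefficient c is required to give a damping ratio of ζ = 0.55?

c_c = 2√(k·m) = 2√(24900 × 175) = 4175 N·s/m.
c = ζ·c_c = 0.55 × 4175 = 2296 N·s/m.

2300 N·s/m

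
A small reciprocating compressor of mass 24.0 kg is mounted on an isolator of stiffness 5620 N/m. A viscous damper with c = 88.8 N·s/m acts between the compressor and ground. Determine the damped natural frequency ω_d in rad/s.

ω_n = √(k/m) = √(5620/24.0) = 15.30 rad/s.
Critical damping c_c = 2√(k·m) = 2√(5620 × 24.0) = 734.5 N·s/m, so ζ = c/c_c = 88.8/734.5 = 0.1209.
ω_d = ω_n√(1 − ζ²) = 15.30 × √(1 − 0.0146) = 15.19 rad/s.

15.2 rad/s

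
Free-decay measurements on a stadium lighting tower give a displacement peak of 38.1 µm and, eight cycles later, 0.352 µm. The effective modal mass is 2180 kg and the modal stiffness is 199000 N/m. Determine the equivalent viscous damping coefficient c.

Logarithmic decrement δ = (1/n)·ln(x₀/x_n) = (1/8)·ln(38.1/0.352) = (1/8)·ln(108.2) = 0.5855.
ζ = δ/√(4π² + δ²) = 0.5855/√(39.48 + 0.343) = 0.5855/6.310 = 0.09279.
c = ζ · 2√(km) = 0.09279 × 2√(199000 × 2180) = 0.09279 × 41660 = 3865 N·s/m.

3870 N·s/m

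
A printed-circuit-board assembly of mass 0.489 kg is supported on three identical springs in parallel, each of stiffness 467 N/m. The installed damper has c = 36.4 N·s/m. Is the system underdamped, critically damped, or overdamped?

Parallel springs add: k_eq = 3 × 467 = 1401 N/m.
c_c = 2√(k_eq·m) = 52.35 N·s/m; ζ = c/c_c = 36.4/52.35 = 0.695.
Since ζ < 1 the system is underdamped.

underdamped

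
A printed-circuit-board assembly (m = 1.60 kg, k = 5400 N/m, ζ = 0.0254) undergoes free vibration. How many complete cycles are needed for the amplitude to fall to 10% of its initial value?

15 cycles

Logarithmic decrement δ = 2πζ/√(1 − ζ²) = 2π × 0.02540/√(1 − 0.000645) = 0.1596.
x_n/x₀ = e^(−nδ) ≤ 0.1; take ln: n ≥ ln(1/0.1)/δ = 2.303/0.1596 = 14.42.
So 15 complete cycles are required.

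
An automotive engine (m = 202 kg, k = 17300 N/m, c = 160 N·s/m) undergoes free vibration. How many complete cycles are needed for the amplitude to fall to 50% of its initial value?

ζ = c/(2√(km)) = 160/(2√(17300 × 202)) = 160/3739 = 0.04279.
Logarithmic decrement δ = 2πζ/√(1 − ζ²) = 2π × 0.04279/√(1 − 0.00183) = 0.2691.
x_n/x₀ = e^(−nδ) ≤ 0.5; take ln: n ≥ ln(1/0.5)/δ = 0.6931/0.2691 = 2.575.
So 3 complete cycles are required.

3 cycles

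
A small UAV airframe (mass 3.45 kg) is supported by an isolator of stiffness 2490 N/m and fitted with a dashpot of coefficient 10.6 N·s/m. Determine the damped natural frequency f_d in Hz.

4.27 Hz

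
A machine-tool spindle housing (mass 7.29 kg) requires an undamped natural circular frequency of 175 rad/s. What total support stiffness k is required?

k = m·ω_n² = 7.29 × 175.0² = 7.29 × 30620 = 223300 N/m.

223000 N/m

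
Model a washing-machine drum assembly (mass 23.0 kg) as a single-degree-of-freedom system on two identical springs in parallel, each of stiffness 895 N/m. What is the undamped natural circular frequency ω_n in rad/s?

Parallel springs add: k_eq = 2 × 895 = 1790 N/m.
ω_n = √(k_eq/m) = √(1790/23.0) = √77.83 = 8.822 rad/s.

8.82 rad/s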